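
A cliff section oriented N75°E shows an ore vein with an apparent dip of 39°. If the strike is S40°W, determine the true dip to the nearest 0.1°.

54.7°

β = acute angle between strike S40°W and section N75°E = 35°.
tan δ = tan α / sin β = tan 39° / sin 35° = 0.8098 / 0.5736 = 1.4118
δ = arctan(1.4118) = 54.69°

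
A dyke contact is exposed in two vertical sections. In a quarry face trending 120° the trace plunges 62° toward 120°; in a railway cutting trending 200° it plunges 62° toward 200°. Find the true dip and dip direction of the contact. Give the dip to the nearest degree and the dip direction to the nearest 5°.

true dip 68°, dip direction 160°

Represent each trace as a vector plunging at its apparent dip toward its trend (east-north-up frame): v₁ = (0.407, -0.235, -0.883), v₂ = (-0.161, -0.441, -0.883).
The plane normal is n = v₁ × v₂ ∝ (0.182, -0.501, 0.217).
tan δ = √(n_x²+n_y²)/n_z = 0.533/0.217, so δ = 67.8°.
Dip direction = atan2(0.182, -0.501) = 160° (azimuth of n's horizontal projection).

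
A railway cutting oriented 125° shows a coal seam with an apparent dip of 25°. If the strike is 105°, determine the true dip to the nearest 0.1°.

53.7°

The section is 20° from the strike.
tan(true dip) = tan 25° / sin 20° = 1.3634
δ = arctan(1.3634) = 53.74°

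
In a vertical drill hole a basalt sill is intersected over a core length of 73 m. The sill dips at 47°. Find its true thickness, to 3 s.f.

True thickness t = h · cos(dip) = 73 × cos 47°
t = 73 × 0.6820 = 49.786 m

49.8 m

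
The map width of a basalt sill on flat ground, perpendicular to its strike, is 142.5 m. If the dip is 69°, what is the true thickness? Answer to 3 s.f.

True thickness t = w · sin(dip) = 142.5 × sin 69°
t = 142.5 × 0.9336 = 133.035 m

133 m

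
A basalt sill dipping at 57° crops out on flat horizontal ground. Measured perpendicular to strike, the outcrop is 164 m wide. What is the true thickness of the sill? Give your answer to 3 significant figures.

138 m

True thickness t = w · sin(dip) = 164 × sin 57°
t = 164 × 0.8387 = 137.542 m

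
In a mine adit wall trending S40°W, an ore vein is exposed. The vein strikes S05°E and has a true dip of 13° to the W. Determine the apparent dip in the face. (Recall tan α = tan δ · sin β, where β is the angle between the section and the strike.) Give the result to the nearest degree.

Angle between strike (S05°E) and section (S40°W): β = 45°.
tan α = tan 13° × sin 45° = 0.2309 × 0.7071 = 0.1632
apparent dip = arctan 0.1632 = 9.27°

9°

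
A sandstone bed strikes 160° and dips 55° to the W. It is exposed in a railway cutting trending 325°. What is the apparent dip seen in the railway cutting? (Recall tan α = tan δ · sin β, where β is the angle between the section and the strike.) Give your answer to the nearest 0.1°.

Angle between strike (160°) and section (325°): β = 15°.
tan(apparent dip) = tan 55° · sin 15° = 0.3696
apparent dip = arctan 0.3696 = 20.29°

20.3°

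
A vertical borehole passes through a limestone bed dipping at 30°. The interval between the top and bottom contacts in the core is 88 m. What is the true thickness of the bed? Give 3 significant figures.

True thickness t = h · cos(dip) = 88 × cos 30°
t = 88 × 0.8660 = 76.210 m

76.2 m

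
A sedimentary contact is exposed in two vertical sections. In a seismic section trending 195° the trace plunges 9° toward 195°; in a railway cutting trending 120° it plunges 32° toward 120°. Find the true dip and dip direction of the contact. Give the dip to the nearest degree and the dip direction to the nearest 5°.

true dip 32°, dip direction 120°

Represent each trace as a vector plunging at its apparent dip toward its trend (east-north-up frame): v₁ = (-0.256, -0.954, -0.156), v₂ = (0.734, -0.424, -0.530).
Cross product v₁ × v₂ gives the pole to the plane: n ∝ (0.439, -0.250, 0.809).
Dip δ = arctan(|n_h|/n_z) = arctan(0.506/0.809) = 32.0°.
Dip direction = azimuth of (n_x, n_y) = atan2(0.439, -0.250) = 120°.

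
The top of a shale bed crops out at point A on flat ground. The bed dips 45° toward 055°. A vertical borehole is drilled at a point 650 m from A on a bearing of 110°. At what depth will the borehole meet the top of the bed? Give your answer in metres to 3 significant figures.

373 m

The hole lies 55° from the dip direction, so the down-dip offset is 650 × cos 55° = 372.82 m.
Depth = down-dip offset × tan(dip) = 372.82 × tan 45° = 372.82 × 1.0000
Depth = 372.82 m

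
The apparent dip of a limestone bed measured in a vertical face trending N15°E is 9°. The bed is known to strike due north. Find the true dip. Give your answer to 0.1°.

The section is 15° from the strike.
tan δ = tan α / sin β = tan 9° / sin 15° = 0.1584 / 0.2588 = 0.6120
true dip = arctan 0.6120 = 31.46°

31.5°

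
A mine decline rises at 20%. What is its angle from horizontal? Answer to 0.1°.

tan θ = 20/100 = 0.2000
θ = arctan(0.2000) = 11.31°

11.3°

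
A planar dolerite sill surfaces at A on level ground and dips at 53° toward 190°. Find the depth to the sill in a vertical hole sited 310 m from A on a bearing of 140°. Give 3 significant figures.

264 m

The hole lies 50° from the dip direction, so the down-dip offset is 310 × cos 50° = 199.26 m.
Depth = down-dip offset × tan(dip) = 199.26 × tan 53° = 199.26 × 1.3270
Depth = 264.43 m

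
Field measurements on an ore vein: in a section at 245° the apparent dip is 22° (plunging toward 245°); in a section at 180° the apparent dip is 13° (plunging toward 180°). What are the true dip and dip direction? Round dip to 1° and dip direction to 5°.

true dip 22°, dip direction 235°

Each apparent-dip line lies in the plane. As unit vectors (x east, y north, z up), v₁ plunges 22°→245° and v₂ plunges 13°→180°.
The plane normal is n = v₁ × v₂ ∝ (-0.277, -0.189, 0.819).
Dip δ = arctan(|n_h|/n_z) = arctan(0.335/0.819) = 22.3°.
The horizontal component of n points toward azimuth atan2(n_x, n_y) = 236°, the dip direction.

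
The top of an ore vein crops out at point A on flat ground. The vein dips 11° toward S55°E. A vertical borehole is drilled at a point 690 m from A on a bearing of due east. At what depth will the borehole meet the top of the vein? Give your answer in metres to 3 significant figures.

110 m

The hole lies 35° from the dip direction, so the down-dip offset is 690 × cos 35° = 565.21 m.
Depth = down-dip offset × tan(dip) = 565.21 × tan 11° = 565.21 × 0.1944
Depth = 109.87 m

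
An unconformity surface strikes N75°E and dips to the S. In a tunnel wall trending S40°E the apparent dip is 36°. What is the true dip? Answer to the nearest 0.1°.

38.7°

The section is 65° from the strike.
tan δ = tan α / sin β = tan 36° / sin 65° = 0.7265 / 0.9063 = 0.8017
true dip = arctan 0.8017 = 38.72°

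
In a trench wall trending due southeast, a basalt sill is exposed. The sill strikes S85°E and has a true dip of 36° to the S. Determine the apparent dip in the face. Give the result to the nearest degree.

25°

The section lies 40° from the strike.
tan α = tan 36° × sin 40° = 0.7265 × 0.6428 = 0.4670
α = arctan(0.4670) = 25.03°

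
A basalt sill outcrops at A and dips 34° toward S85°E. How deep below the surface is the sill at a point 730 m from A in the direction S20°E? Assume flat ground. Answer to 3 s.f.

208 m

The hole lies 65° from the dip direction, so the down-dip offset is 730 × cos 65° = 308.51 m.
Depth = down-dip offset × tan(dip) = 308.51 × tan 34° = 308.51 × 0.6745
Depth = 208.09 m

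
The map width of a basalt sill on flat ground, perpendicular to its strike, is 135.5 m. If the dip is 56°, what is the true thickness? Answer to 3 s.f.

True thickness t = w · sin(dip) = 135.5 × sin 56°
t = 135.5 × 0.8290 = 112.335 m

112 m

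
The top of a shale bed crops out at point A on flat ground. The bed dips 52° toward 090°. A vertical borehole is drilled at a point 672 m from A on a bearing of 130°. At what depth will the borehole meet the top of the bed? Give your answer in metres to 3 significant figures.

The hole lies 40° from the dip direction, so the down-dip offset is 672 × cos 40° = 514.78 m.
Depth = down-dip offset × tan(dip) = 514.78 × tan 52° = 514.78 × 1.2799
Depth = 658.89 m

659 m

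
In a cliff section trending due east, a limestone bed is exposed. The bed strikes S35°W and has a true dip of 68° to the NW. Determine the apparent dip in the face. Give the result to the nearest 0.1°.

63.7°

The strike is S35°W and the section trends due east; the acute angle between them is β = 55°.
tan α = tan 68° × sin 55° = 2.4751 × 0.8192 = 2.0275
α = arctan(2.0275) = 63.75°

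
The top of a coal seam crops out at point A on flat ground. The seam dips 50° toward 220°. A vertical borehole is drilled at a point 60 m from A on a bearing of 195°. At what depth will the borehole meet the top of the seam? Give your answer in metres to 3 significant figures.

The hole lies 25° from the dip direction, so the down-dip offset is 60 × cos 25° = 54.38 m.
Depth = down-dip offset × tan(dip) = 54.38 × tan 50° = 54.38 × 1.1918
Depth = 64.81 m

64.8 m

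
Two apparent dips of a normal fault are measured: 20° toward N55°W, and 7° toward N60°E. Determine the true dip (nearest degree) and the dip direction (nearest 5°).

true dip 25°, dip direction 345°

Each apparent-dip line lies in the plane. As unit vectors (x east, y north, z up), v₁ plunges 20°→N55°W and v₂ plunges 7°→N60°E.
Cross product v₁ × v₂ gives the pole to the plane: n ∝ (-0.104, 0.388, 0.845).
tan δ = √(n_x²+n_y²)/n_z = 0.402/0.845, so δ = 25.4°.
Dip direction = atan2(-0.104, 0.388) = 345° (azimuth of n's horizontal projection).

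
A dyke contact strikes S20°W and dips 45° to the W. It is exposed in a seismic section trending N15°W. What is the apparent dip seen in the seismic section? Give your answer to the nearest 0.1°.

29.8°

The section lies 35° from the strike.
tan(apparent dip) = tan 45° · sin 35° = 0.5736
α = arctan(0.5736) = 29.84°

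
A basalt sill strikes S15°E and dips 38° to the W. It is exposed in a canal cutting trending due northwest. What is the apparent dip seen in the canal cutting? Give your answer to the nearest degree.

21°

The section lies 30° from the strike.
tan(apparent dip) = tan 38° · sin 30° = 0.3906
α = arctan(0.3906) = 21.34°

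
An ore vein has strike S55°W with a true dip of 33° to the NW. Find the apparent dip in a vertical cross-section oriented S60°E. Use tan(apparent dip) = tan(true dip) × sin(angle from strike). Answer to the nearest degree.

The section lies 65° from the strike.
tan(apparent dip) = tan 33° · sin 65° = 0.5886
apparent dip = arctan 0.5886 = 30.48°

30°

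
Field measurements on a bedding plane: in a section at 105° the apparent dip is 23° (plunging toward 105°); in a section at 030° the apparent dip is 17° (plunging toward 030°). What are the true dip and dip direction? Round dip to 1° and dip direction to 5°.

true dip 25°, dip direction 080°

The two traces are lines in the plane: v₁ = (sin 105°·cos 23°, cos 105°·cos 23°, −sin 23°), v₂ = (sin 30°·cos 17°, cos 30°·cos 17°, −sin 17°).
The plane normal is n = v₁ × v₂ ∝ (0.393, 0.073, 0.850).
Dip δ = arctan(|n_h|/n_z) = arctan(0.400/0.850) = 25.2°.
Dip direction = atan2(0.393, 0.073) = 79° (azimuth of n's horizontal projection).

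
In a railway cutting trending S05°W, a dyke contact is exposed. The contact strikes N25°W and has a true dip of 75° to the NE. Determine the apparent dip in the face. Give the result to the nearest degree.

62°

The strike is N25°W and the section trends S05°W; the acute angle between them is β = 30°.
tan α = tan 75° × sin 30° = 3.7321 × 0.5000 = 1.8660
α = arctan(1.8660) = 61.81°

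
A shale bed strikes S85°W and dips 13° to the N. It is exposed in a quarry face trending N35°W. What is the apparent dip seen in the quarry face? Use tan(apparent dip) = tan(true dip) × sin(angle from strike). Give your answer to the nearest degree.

11°

The section lies 60° from the strike.
tan α = tan 13° × sin 60° = 0.2309 × 0.8660 = 0.1999
α = arctan(0.1999) = 11.31°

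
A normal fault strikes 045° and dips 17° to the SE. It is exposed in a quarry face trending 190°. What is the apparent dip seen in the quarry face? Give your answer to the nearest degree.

The section lies 35° from the strike.
tan(apparent dip) = tan 17° · sin 35° = 0.1754
α = arctan(0.1754) = 9.95°

10°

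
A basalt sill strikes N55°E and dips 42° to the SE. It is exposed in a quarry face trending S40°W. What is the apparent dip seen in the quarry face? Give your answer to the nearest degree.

13°

The section lies 15° from the strike.
tan(apparent dip) = tan 42° · sin 15° = 0.2330
α = arctan(0.2330) = 13.12°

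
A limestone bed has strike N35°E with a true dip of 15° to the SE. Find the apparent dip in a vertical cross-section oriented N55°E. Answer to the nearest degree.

The section lies 20° from the strike.
tan α = tan 15° × sin 20° = 0.2679 × 0.3420 = 0.0916
apparent dip = arctan 0.0916 = 5.24°

5°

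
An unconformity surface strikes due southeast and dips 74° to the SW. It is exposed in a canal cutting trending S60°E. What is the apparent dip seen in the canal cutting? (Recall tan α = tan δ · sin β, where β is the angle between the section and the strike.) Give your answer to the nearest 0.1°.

42.1°

Angle between strike (due southeast) and section (S60°E): β = 15°.
tan α = tan 74° × sin 15° = 3.4874 × 0.2588 = 0.9026
apparent dip = arctan 0.9026 = 42.07°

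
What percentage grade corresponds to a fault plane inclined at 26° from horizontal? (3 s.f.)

48.8%

grade % = 100 × tan 26° = 100 × 0.4877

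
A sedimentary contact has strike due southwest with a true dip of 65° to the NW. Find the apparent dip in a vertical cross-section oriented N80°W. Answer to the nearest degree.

The section lies 55° from the strike.
tan α = tan 65° × sin 55° = 2.1445 × 0.8192 = 1.7567
α = arctan(1.7567) = 60.35°

60°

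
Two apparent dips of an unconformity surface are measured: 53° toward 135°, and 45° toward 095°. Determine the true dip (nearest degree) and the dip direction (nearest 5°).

Represent each trace as a vector plunging at its apparent dip toward its trend (east-north-up frame): v₁ = (0.426, -0.426, -0.799), v₂ = (0.704, -0.062, -0.707).
n = v₁ × v₂ = (0.252, -0.262, 0.274) (taken with n_z > 0).
tan δ = √(n_x²+n_y²)/n_z = 0.363/0.274, so δ = 53.0°.
Dip direction = atan2(0.252, -0.262) = 136° (azimuth of n's horizontal projection).

true dip 53°, dip direction 135°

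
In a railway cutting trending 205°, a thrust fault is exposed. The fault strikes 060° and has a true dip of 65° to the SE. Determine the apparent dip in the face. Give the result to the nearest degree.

51°

Angle between strike (060°) and section (205°): β = 35°.
tan α = tan 65° × sin 35° = 2.1445 × 0.5736 = 1.2300
α = arctan(1.2300) = 50.89°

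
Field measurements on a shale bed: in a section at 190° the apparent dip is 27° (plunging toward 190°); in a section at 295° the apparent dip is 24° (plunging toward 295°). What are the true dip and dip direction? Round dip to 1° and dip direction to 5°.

Represent each trace as a vector plunging at its apparent dip toward its trend (east-north-up frame): v₁ = (-0.155, -0.877, -0.454), v₂ = (-0.828, 0.386, -0.407).
n = v₁ × v₂ = (-0.532, -0.313, 0.786) (taken with n_z > 0).
Dip δ = arctan(|n_h|/n_z) = arctan(0.617/0.786) = 38.1°.
Dip direction = atan2(-0.532, -0.313) = 240° (azimuth of n's horizontal projection).

true dip 38°, dip direction 240°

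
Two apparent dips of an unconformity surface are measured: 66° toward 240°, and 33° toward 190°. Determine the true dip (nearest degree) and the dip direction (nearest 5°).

Each apparent-dip line lies in the plane. As unit vectors (x east, y north, z up), v₁ plunges 66°→240° and v₂ plunges 33°→190°.
Cross product v₁ × v₂ gives the pole to the plane: n ∝ (-0.644, -0.059, 0.261).
True dip = arccos(n_z / |n|) = arccos(0.3748) = 68.0°.
Dip direction = atan2(-0.644, -0.059) = 265° (azimuth of n's horizontal projection).

true dip 68°, dip direction 265°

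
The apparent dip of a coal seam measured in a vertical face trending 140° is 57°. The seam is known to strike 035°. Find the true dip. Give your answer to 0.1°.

57.9°

β = acute angle between strike 035° and section 140° = 75°.
tan δ = tan α / sin β = tan 57° / sin 75° = 1.5399 / 0.9659 = 1.5942
true dip = arctan 1.5942 = 57.90°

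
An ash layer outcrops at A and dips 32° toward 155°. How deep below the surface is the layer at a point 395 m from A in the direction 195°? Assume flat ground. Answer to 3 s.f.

The hole lies 40° from the dip direction, so the down-dip offset is 395 × cos 40° = 302.59 m.
Depth = down-dip offset × tan(dip) = 302.59 × tan 32° = 302.59 × 0.6249
Depth = 189.08 m

189 m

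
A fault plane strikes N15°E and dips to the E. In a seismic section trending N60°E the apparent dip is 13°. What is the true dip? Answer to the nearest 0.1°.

18.1°

β = acute angle between strike N15°E and section N60°E = 45°.
tan(true dip) = tan 13° / sin 45° = 0.3265
δ = arctan(0.3265) = 18.08°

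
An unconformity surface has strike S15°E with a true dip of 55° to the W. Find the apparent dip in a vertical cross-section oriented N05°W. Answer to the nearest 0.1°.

The section lies 10° from the strike.
tan(apparent dip) = tan 55° · sin 10° = 0.2480
α = arctan(0.2480) = 13.93°

13.9°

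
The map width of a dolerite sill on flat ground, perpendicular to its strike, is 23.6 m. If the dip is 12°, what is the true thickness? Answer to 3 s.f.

True thickness t = w · sin(dip) = 23.6 × sin 12°
t = 23.6 × 0.2079 = 4.907 m

4.91 m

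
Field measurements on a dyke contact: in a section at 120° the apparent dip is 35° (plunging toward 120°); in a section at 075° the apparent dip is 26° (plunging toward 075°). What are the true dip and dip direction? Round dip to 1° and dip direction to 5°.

true dip 35°, dip direction 120°

The two traces are lines in the plane: v₁ = (sin 120°·cos 35°, cos 120°·cos 35°, −sin 35°), v₂ = (sin 75°·cos 26°, cos 75°·cos 26°, −sin 26°).
Cross product v₁ × v₂ gives the pole to the plane: n ∝ (0.313, -0.187, 0.521).
True dip = arccos(n_z / |n|) = arccos(0.8191) = 35.0°.
Dip direction = atan2(0.313, -0.187) = 121° (azimuth of n's horizontal projection).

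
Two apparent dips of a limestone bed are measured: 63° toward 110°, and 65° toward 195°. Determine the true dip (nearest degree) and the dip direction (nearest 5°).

true dip 70°, dip direction 155°

Represent each trace as a vector plunging at its apparent dip toward its trend (east-north-up frame): v₁ = (0.427, -0.155, -0.891), v₂ = (-0.109, -0.408, -0.906).
n = v₁ × v₂ = (0.223, -0.484, 0.191) (taken with n_z > 0).
True dip = arccos(n_z / |n|) = arccos(0.3376) = 70.3°.
The horizontal component of n points toward azimuth atan2(n_x, n_y) = 155°, the dip direction.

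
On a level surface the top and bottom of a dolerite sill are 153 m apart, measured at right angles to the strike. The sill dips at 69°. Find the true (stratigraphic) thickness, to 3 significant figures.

True thickness t = w · sin(dip) = 153 × sin 69°
t = 153 × 0.9336 = 142.838 m

143 m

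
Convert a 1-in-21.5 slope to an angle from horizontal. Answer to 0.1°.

2.7°

tan θ = 1/21.5 = 0.0465
θ = arctan(0.0465) = 2.66°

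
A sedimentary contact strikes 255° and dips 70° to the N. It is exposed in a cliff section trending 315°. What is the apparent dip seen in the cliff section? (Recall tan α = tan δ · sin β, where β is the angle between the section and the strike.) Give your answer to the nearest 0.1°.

67.2°

Angle between strike (255°) and section (315°): β = 60°.
tan(apparent dip) = tan 70° · sin 60° = 2.3794
α = arctan(2.3794) = 67.20°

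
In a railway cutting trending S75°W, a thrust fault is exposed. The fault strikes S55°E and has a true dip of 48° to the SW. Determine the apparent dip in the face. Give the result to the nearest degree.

Angle between strike (S55°E) and section (S75°W): β = 50°.
tan α = tan 48° × sin 50° = 1.1106 × 0.7660 = 0.8508
α = arctan(0.8508) = 40.39°

40°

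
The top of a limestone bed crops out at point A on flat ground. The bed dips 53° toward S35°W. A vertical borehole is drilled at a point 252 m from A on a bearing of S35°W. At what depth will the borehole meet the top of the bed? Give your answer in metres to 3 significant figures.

The hole is directly down-dip from the outcrop, so the down-dip offset is 252 m.
Depth = down-dip offset × tan(dip) = 252.00 × tan 53° = 252.00 × 1.3270
Depth = 334.42 m

334 m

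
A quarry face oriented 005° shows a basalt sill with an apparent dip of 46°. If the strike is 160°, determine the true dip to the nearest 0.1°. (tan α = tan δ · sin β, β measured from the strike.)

β = acute angle between strike 160° and section 005° = 25°.
tan δ = tan α / sin β = tan 46° / sin 25° = 1.0355 / 0.4226 = 2.4503
δ = arctan(2.4503) = 67.80°

67.8°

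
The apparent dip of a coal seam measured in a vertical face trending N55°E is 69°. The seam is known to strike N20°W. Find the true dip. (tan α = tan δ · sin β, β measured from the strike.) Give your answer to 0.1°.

69.7°

β = acute angle between strike N20°W and section N55°E = 75°.
tan(true dip) = tan 69° / sin 75° = 2.6970
true dip = arctan 2.6970 = 69.66°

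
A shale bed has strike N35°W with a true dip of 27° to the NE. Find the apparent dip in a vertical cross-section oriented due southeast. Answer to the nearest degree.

Angle between strike (N35°W) and section (due southeast): β = 10°.
tan α = tan 27° × sin 10° = 0.5095 × 0.1736 = 0.0885
apparent dip = arctan 0.0885 = 5.06°

5°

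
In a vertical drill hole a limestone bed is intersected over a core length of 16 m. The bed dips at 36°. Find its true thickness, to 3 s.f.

12.9 m

True thickness t = h · cos(dip) = 16 × cos 36°
t = 16 × 0.8090 = 12.944 m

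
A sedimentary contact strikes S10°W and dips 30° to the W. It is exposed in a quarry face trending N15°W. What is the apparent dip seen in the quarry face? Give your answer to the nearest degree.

14°

The section lies 25° from the strike.
tan(apparent dip) = tan 30° · sin 25° = 0.2440
apparent dip = arctan 0.2440 = 13.71°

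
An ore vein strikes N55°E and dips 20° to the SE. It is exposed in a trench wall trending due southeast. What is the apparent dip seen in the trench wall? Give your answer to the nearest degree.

20°

The section lies 80° from the strike.
tan α = tan 20° × sin 80° = 0.3640 × 0.9848 = 0.3584
α = arctan(0.3584) = 19.72°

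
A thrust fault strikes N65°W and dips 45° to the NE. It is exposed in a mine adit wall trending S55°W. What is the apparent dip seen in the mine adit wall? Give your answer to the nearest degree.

41°

Angle between strike (N65°W) and section (S55°W): β = 60°.
tan(apparent dip) = tan 45° · sin 60° = 0.8660
apparent dip = arctan 0.8660 = 40.89°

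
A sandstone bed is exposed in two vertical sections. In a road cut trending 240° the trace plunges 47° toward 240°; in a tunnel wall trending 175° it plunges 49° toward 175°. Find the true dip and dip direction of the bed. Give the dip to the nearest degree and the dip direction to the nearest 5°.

The two traces are lines in the plane: v₁ = (sin 240°·cos 47°, cos 240°·cos 47°, −sin 47°), v₂ = (sin 175°·cos 49°, cos 175°·cos 49°, −sin 49°).
The plane normal is n = v₁ × v₂ ∝ (-0.221, -0.488, 0.406).
True dip = arccos(n_z / |n|) = arccos(0.6039) = 52.8°.
Dip direction = atan2(-0.221, -0.488) = 204° (azimuth of n's horizontal projection).

true dip 53°, dip direction 205°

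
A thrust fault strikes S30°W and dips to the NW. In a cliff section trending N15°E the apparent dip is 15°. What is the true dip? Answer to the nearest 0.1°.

The section is 15° from the strike.
tan(true dip) = tan 15° / sin 15° = 1.0353
true dip = arctan 1.0353 = 45.99°

46.0°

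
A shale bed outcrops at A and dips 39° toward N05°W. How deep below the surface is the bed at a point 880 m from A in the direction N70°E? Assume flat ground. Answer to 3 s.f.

184 m

The hole lies 75° from the dip direction, so the down-dip offset is 880 × cos 75° = 227.76 m.
Depth = down-dip offset × tan(dip) = 227.76 × tan 39° = 227.76 × 0.8098
Depth = 184.44 m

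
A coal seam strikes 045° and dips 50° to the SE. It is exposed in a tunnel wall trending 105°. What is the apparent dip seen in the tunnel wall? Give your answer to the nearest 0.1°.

45.9°

The section lies 60° from the strike.
tan α = tan 50° × sin 60° = 1.1918 × 0.8660 = 1.0321
α = arctan(1.0321) = 45.90°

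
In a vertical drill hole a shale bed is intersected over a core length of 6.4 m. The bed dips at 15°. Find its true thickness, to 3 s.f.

True thickness t = h · cos(dip) = 6.4 × cos 15°
t = 6.4 × 0.9659 = 6.182 m

6.18 m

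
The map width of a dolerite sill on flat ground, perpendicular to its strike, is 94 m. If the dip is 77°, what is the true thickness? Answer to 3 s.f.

True thickness t = w · sin(dip) = 94 × sin 77°
t = 94 × 0.9744 = 91.591 m

91.6 m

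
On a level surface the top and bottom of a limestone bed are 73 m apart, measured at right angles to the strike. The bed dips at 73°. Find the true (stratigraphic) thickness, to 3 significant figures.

True thickness t = w · sin(dip) = 73 × sin 73°
t = 73 × 0.9563 = 69.810 m

69.8 m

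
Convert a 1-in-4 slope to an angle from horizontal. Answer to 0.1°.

14.0°

tan θ = 1/4 = 0.2500
θ = arctan(0.2500) = 14.04°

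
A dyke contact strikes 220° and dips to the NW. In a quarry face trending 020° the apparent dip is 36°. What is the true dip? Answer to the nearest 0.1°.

The section is 20° from the strike.
tan δ = tan α / sin β = tan 36° / sin 20° = 0.7265 / 0.3420 = 2.1243
δ = arctan(2.1243) = 64.79°

64.8°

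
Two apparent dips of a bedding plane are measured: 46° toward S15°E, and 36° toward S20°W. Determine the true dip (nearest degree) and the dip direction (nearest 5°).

true dip 47°, dip direction 155°

Each apparent-dip line lies in the plane. As unit vectors (x east, y north, z up), v₁ plunges 46°→S15°E and v₂ plunges 36°→S20°W.
n = v₁ × v₂ = (0.152, -0.305, 0.322) (taken with n_z > 0).
tan δ = √(n_x²+n_y²)/n_z = 0.341/0.322, so δ = 46.6°.
The horizontal component of n points toward azimuth atan2(n_x, n_y) = 153°, the dip direction.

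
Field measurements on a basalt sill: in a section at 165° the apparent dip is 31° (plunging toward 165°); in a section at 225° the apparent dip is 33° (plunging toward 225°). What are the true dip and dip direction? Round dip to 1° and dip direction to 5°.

Represent each trace as a vector plunging at its apparent dip toward its trend (east-north-up frame): v₁ = (0.222, -0.828, -0.515), v₂ = (-0.593, -0.593, -0.545).
The plane normal is n = v₁ × v₂ ∝ (-0.146, -0.426, 0.623).
Dip δ = arctan(|n_h|/n_z) = arctan(0.450/0.623) = 35.9°.
The horizontal component of n points toward azimuth atan2(n_x, n_y) = 199°, the dip direction.

true dip 36°, dip direction 200°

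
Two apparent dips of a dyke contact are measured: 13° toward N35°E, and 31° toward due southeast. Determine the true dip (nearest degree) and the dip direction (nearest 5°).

true dip 35°, dip direction 105°

Each apparent-dip line lies in the plane. As unit vectors (x east, y north, z up), v₁ plunges 13°→N35°E and v₂ plunges 31°→due southeast.
n = v₁ × v₂ = (0.547, -0.151, 0.823) (taken with n_z > 0).
True dip = arccos(n_z / |n|) = arccos(0.8229) = 34.6°.
Dip direction = azimuth of (n_x, n_y) = atan2(0.547, -0.151) = 105°.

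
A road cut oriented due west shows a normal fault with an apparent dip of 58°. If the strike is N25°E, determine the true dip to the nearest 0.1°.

β = acute angle between strike N25°E and section due west = 65°.
tan(true dip) = tan 58° / sin 65° = 1.7658
δ = arctan(1.7658) = 60.48°

60.5°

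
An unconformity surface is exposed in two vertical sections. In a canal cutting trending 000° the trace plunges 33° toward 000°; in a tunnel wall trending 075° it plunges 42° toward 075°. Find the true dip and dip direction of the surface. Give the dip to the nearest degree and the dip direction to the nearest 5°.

The two traces are lines in the plane: v₁ = (sin 0°·cos 33°, cos 0°·cos 33°, −sin 33°), v₂ = (sin 75°·cos 42°, cos 75°·cos 42°, −sin 42°).
Cross product v₁ × v₂ gives the pole to the plane: n ∝ (0.456, 0.391, 0.602).
tan δ = √(n_x²+n_y²)/n_z = 0.601/0.602, so δ = 45.0°.
Dip direction = atan2(0.456, 0.391) = 49° (azimuth of n's horizontal projection).

true dip 45°, dip direction 050°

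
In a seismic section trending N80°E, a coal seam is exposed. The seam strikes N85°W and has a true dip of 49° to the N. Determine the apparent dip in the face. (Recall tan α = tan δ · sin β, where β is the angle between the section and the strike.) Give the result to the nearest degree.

17°

The section lies 15° from the strike.
tan(apparent dip) = tan 49° · sin 15° = 0.2977
apparent dip = arctan 0.2977 = 16.58°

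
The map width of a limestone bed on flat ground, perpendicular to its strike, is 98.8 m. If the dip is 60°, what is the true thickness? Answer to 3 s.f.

85.6 m

True thickness t = w · sin(dip) = 98.8 × sin 60°
t = 98.8 × 0.8660 = 85.563 m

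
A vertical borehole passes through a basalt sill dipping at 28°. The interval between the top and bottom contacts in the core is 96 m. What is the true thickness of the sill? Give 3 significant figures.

True thickness t = h · cos(dip) = 96 × cos 28°
t = 96 × 0.8829 = 84.763 m

84.8 m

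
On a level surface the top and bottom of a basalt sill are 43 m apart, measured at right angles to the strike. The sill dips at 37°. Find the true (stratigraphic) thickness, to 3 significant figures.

True thickness t = w · sin(dip) = 43 × sin 37°
t = 43 × 0.6018 = 25.878 m

25.9 m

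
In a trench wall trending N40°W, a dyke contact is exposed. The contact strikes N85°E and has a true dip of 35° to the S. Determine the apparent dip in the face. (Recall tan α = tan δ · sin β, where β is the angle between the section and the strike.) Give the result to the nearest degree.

The strike is N85°E and the section trends N40°W; the acute angle between them is β = 55°.
tan α = tan 35° × sin 55° = 0.7002 × 0.8192 = 0.5736
α = arctan(0.5736) = 29.84°

30°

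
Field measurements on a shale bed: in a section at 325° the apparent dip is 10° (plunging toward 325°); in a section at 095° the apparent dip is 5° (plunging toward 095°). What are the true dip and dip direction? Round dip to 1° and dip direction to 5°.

Each apparent-dip line lies in the plane. As unit vectors (x east, y north, z up), v₁ plunges 10°→325° and v₂ plunges 5°→095°.
Cross product v₁ × v₂ gives the pole to the plane: n ∝ (0.085, 0.222, 0.752).
True dip = arccos(n_z / |n|) = arccos(0.9535) = 17.5°.
Dip direction = atan2(0.085, 0.222) = 21° (azimuth of n's horizontal projection).

true dip 18°, dip direction 020°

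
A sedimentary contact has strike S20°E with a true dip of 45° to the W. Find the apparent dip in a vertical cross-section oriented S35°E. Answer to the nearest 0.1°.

14.5°

The strike is S20°E and the section trends S35°E; the acute angle between them is β = 15°.
tan α = tan 45° × sin 15° = 1.0000 × 0.2588 = 0.2588
α = arctan(0.2588) = 14.51°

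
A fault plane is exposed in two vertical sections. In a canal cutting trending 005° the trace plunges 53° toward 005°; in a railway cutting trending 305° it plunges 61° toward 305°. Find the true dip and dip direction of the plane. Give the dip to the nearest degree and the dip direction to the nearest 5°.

true dip 62°, dip direction 320°

Represent each trace as a vector plunging at its apparent dip toward its trend (east-north-up frame): v₁ = (0.052, 0.600, -0.799), v₂ = (-0.397, 0.278, -0.875).
Cross product v₁ × v₂ gives the pole to the plane: n ∝ (-0.302, 0.363, 0.253).
tan δ = √(n_x²+n_y²)/n_z = 0.472/0.253, so δ = 61.9°.
The horizontal component of n points toward azimuth atan2(n_x, n_y) = 320°, the dip direction.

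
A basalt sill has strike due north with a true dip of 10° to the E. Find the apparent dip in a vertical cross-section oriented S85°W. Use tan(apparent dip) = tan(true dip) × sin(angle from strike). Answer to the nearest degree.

10°

The section lies 85° from the strike.
tan(apparent dip) = tan 10° · sin 85° = 0.1757
α = arctan(0.1757) = 9.96°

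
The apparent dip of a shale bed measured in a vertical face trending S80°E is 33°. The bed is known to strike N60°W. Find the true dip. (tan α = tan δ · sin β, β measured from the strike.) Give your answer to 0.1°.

β = acute angle between strike N60°W and section S80°E = 20°.
tan(true dip) = tan 33° / sin 20° = 1.8987
true dip = arctan 1.8987 = 62.23°

62.2°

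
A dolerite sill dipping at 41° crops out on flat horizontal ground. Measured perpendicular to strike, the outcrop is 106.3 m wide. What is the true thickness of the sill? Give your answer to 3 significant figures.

69.7 m

True thickness t = w · sin(dip) = 106.3 × sin 41°
t = 106.3 × 0.6561 = 69.739 m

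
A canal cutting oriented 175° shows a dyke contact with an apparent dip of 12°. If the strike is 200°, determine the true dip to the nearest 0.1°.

26.7°

The section is 25° from the strike.
tan(true dip) = tan 12° / sin 25° = 0.5030
true dip = arctan 0.5030 = 26.70°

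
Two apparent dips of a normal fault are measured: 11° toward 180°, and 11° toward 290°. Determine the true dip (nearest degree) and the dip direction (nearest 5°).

Each apparent-dip line lies in the plane. As unit vectors (x east, y north, z up), v₁ plunges 11°→180° and v₂ plunges 11°→290°.
n = v₁ × v₂ = (-0.251, -0.176, 0.905) (taken with n_z > 0).
Dip δ = arctan(|n_h|/n_z) = arctan(0.307/0.905) = 18.7°.
Dip direction = atan2(-0.251, -0.176) = 235° (azimuth of n's horizontal projection).

true dip 19°, dip direction 235°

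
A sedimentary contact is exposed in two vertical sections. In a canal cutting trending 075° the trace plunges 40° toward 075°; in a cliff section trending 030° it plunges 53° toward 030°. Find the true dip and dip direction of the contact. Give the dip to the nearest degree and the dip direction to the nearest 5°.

Each apparent-dip line lies in the plane. As unit vectors (x east, y north, z up), v₁ plunges 40°→075° and v₂ plunges 53°→030°.
The plane normal is n = v₁ × v₂ ∝ (0.177, 0.398, 0.326).
Dip δ = arctan(|n_h|/n_z) = arctan(0.435/0.326) = 53.2°.
The horizontal component of n points toward azimuth atan2(n_x, n_y) = 24°, the dip direction.

true dip 53°, dip direction 025°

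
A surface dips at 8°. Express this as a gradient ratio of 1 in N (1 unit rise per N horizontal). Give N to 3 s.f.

1 : N means tan θ = 1/N, so N = 1/tan 8° = 1/0.1405

1 in 7.12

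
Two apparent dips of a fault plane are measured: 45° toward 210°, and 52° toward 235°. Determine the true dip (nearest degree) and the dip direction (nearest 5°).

true dip 53°, dip direction 250°

The two traces are lines in the plane: v₁ = (sin 210°·cos 45°, cos 210°·cos 45°, −sin 45°), v₂ = (sin 235°·cos 52°, cos 235°·cos 52°, −sin 52°).
The plane normal is n = v₁ × v₂ ∝ (-0.233, -0.078, 0.184).
tan δ = √(n_x²+n_y²)/n_z = 0.246/0.184, so δ = 53.2°.
Dip direction = azimuth of (n_x, n_y) = atan2(-0.233, -0.078) = 251°.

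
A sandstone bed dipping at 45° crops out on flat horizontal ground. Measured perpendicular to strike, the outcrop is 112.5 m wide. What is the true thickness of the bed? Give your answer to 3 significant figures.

79.5 m

True thickness t = w · sin(dip) = 112.5 × sin 45°
t = 112.5 × 0.7071 = 79.550 m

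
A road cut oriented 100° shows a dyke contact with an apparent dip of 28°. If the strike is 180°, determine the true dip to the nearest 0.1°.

β = acute angle between strike 180° and section 100° = 80°.
tan δ = tan α / sin β = tan 28° / sin 80° = 0.5317 / 0.9848 = 0.5399
true dip = arctan 0.5399 = 28.37°

28.4°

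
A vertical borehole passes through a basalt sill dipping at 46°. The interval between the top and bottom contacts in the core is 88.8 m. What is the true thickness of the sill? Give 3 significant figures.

61.7 m

True thickness t = h · cos(dip) = 88.8 × cos 46°
t = 88.8 × 0.6947 = 61.686 m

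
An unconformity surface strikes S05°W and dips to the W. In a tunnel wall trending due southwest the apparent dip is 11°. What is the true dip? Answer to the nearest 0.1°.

The section is 40° from the strike.
tan(true dip) = tan 11° / sin 40° = 0.3024
δ = arctan(0.3024) = 16.83°

16.8°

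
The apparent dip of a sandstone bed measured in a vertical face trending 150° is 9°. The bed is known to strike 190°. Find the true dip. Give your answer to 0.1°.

13.8°

The section is 40° from the strike.
tan(true dip) = tan 9° / sin 40° = 0.2464
δ = arctan(0.2464) = 13.84°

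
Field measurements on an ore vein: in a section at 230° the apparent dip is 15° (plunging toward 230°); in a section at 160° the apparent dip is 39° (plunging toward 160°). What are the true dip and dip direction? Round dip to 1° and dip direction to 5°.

true dip 39°, dip direction 160°

Represent each trace as a vector plunging at its apparent dip toward its trend (east-north-up frame): v₁ = (-0.740, -0.621, -0.259), v₂ = (0.266, -0.730, -0.629).
The plane normal is n = v₁ × v₂ ∝ (0.202, -0.534, 0.705).
True dip = arccos(n_z / |n|) = arccos(0.7771) = 39.0°.
Dip direction = azimuth of (n_x, n_y) = atan2(0.202, -0.534) = 159°.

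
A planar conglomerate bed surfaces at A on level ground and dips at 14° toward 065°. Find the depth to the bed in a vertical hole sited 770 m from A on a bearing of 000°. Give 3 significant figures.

81.1 m

The hole lies 65° from the dip direction, so the down-dip offset is 770 × cos 65° = 325.42 m.
Depth = down-dip offset × tan(dip) = 325.42 × tan 14° = 325.42 × 0.2493
Depth = 81.14 m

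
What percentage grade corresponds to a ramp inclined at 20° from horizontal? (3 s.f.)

36.4%

grade % = 100 × tan 20° = 100 × 0.3640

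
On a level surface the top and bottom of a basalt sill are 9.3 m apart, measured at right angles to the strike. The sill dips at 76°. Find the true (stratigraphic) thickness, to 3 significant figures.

9.02 m

True thickness t = w · sin(dip) = 9.3 × sin 76°
t = 9.3 × 0.9703 = 9.024 m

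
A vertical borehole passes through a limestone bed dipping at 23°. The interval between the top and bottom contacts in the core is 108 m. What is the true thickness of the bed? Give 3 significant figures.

True thickness t = h · cos(dip) = 108 × cos 23°
t = 108 × 0.9205 = 99.415 m

99.4 m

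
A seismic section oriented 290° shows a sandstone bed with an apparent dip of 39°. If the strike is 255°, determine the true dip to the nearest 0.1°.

The section is 35° from the strike.
tan δ = tan α / sin β = tan 39° / sin 35° = 0.8098 / 0.5736 = 1.4118
true dip = arctan 1.4118 = 54.69°

54.7°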